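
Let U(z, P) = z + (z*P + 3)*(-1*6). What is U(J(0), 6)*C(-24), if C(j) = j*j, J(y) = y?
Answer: -10368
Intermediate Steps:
U(z, P) = -18 + z - 6*P*z (U(z, P) = z + (P*z + 3)*(-6) = z + (3 + P*z)*(-6) = z + (-18 - 6*P*z) = -18 + z - 6*P*z)
C(j) = j²
U(J(0), 6)*C(-24) = (-18 + 0 - 6*6*0)*(-24)² = (-18 + 0 + 0)*576 = -18*576 = -10368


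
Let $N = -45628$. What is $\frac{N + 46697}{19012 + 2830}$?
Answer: $\frac{1069}{21842} \approx 0.048942$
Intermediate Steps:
$\frac{N + 46697}{19012 + 2830} = \frac{-45628 + 46697}{19012 + 2830} = \frac{1069}{21842}$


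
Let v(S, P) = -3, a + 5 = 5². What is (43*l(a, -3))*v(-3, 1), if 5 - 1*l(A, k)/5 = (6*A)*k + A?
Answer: -222525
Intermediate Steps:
a = 20 (a = -5 + 5² = -5 + 25 = 20)
l(A, k) = 25 - 5*A - 30*A*k (l(A, k) = 25 - 5*((6*A)*k + A) = 25 - 5*(6*A*k + A) = 25 - 5*(A + 6*A*k) = 25 + (-5*A - 30*A*k) = 25 - 5*A - 30*A*k)
(43*l(a, -3))*v(-3, 1) = (43*(25 - 5*20 - 30*20*(-3)))*(-3) = (43*(25 - 100 + 1800))*(-3) = (43*1725)*(-3) = 74175*(-3) = -222525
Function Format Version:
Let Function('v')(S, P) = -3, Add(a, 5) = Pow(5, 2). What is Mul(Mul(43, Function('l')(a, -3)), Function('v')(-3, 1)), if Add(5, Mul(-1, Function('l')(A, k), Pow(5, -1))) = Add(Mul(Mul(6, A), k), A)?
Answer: -222525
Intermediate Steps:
a = 20 (a = Add(-5, Pow(5, 2)) = Add(-5, 25) = 20)
Function('l')(A, k) = Add(25, Mul(-5, A), Mul(-30, A, k)) (Function('l')(A, k) = Add(25, Mul(-5, Add(Mul(Mul(6, A), k), A))) = Add(25, Mul(-5, Add(Mul(6, A, k), A))) = Add(25, Mul(-5, Add(A, Mul(6, A, k)))) = Add(25, Add(Mul(-5, A), Mul(-30, A, k))) = Add(25, Mul(-5, A), Mul(-30, A, k)))
Mul(Mul(43, Function('l')(a, -3)), Function('v')(-3, 1)) = Mul(Mul(43, Add(25, Mul(-5, 20), Mul(-30, 20, -3))), -3) = Mul(Mul(43, Add(25, -100, 1800)), -3) = Mul(Mul(43, 1725), -3) = Mul(74175, -3) = -222525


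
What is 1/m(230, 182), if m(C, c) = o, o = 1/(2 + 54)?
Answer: 56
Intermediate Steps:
o = 1/56 ≈ 0.017857
m(C, c) = 1/56
1/m(230, 182) = 1/(1/56) = 56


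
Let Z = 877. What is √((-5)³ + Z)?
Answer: 4*√47 ≈ 27.423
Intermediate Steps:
√((-5)³ + Z) = √((-5)³ + 877) = √(-125 + 877) = √752 = 4*√47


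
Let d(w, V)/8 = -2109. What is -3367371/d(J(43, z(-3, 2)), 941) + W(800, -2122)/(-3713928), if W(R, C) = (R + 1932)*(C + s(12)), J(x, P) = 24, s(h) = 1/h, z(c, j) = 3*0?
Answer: 787748857199/3916337076 ≈ 201.14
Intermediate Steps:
z(c, j) = 0
d(w, V) = -16872 (d(w, V) = 8*(-2109) = -16872)
W(R, C) = (1932 + R)*(1/12 + C) (W(R, C) = (R + 1932)*(C + 1/12) = (1932 + R)*(C + 1/12) = (1932 + R)*(1/12 + C))
-3367371/d(J(43, z(-3, 2)), 941) + W(800, -2122)/(-3713928) = -3367371/(-16872) + (161 + 1932*(-2122) + (1/12)*800 - 2122*800)/(-3713928) = -3367371*(-1/16872) + (161 - 4099704 + 200/3 - 1697600)*(-1/3713928) = 1122457/5624 - 17391229/3*(-1/3713928) = 1122457/5624 + 17391229/11141784 = 787748857199/3916337076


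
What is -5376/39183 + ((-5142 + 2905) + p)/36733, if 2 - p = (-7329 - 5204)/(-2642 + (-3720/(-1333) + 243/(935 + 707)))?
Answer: -17716389862720251/89397200042777419 ≈ -0.19818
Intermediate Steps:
p = -512237872/186333563 (p = 2 - (-7329 - 5204)/(-2642 + (-3720/(-1333) + 243/(935 + 707))) = 2 - (-12533)/(-2642 + (-3720*(-1/1333) + 243/1642)) = 2 - (-12533)/(-2642 + (120/43 + 243*(1/1642))) = 2 - (-12533)/(-2642 + (120/43 + 243/1642)) = 2 - (-12533)/(-2642 + 207489/70606) = 2 - (-12533)/(-186333563/70606) = 2 - (-12533)*(-70606)/186333563 = 2 - 1*884904998/186333563 = 2 - 884904998/186333563 = -512237872/186333563 ≈ -2.7490)
-5376/39183 + ((-5142 + 2905) + p)/36733 = -5376/39183 + ((-5142 + 2905) - 512237872/186333563)/36733 = -5376*1/39183 + (-2237 - 512237872/186333563)*(1/36733) = -1792/13061 - 417340418303/186333563*1/36733 = -1792/13061 - 417340418303/6844590769679 = -17716389862720251/89397200042777419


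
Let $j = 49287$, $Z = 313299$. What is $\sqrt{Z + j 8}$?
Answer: $\sqrt{707595} \approx 841.19$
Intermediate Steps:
$\sqrt{Z + j 8} = \sqrt{313299 + 49287 \cdot 8} = \sqrt{313299 + 394296} = \sqrt{707595}$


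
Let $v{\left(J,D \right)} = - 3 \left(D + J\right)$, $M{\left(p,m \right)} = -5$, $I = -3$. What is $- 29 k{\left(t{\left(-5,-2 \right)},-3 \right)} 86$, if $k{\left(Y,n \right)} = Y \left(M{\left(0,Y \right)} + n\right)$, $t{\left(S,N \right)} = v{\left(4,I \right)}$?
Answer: $-59856$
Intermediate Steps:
$v{\left(J,D \right)} = - 3 D - 3 J$
$t{\left(S,N \right)} = -3$ ($t{\left(S,N \right)} = \left(-3\right) \left(-3\right) - 12 = 9 - 12 = -3$)
$k{\left(Y,n \right)} = Y \left(-5 + n\right)$
$- 29 k{\left(t{\left(-5,-2 \right)},-3 \right)} 86 = - 29 \left(- 3 \left(-5 - 3\right)\right) 86 = - 29 \left(\left(-3\right) \left(-8\right)\right) 86 = \left(-29\right) 24 \cdot 86 = \left(-696\right) 86 = -59856$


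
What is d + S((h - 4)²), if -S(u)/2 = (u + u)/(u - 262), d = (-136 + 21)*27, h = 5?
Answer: -810401/261 ≈ -3105.0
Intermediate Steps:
d = -3105 (d = -115*27 = -3105)
S(u) = -4*u/(-262 + u) (S(u) = -2*(u + u)/(u - 262) = -2*2*u/(-262 + u) = -4*u/(-262 + u))
d + S((h - 4)²) = -3105 - 4*(5 - 4)²/(-262 + (5 - 4)²) = -3105 - 4*1²/(-262 + 1²) = -3105 - 4*1/(-262 + 1) = -3105 - 4*1/(-261) = -3105 - 4*1*(-1/261) = -3105 + 4/261 = -810401/261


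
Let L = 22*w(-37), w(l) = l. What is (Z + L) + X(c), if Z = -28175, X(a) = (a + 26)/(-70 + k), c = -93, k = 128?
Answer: -1681429/58 ≈ -28990.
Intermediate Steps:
L = -814 (L = 22*(-37) = -814)
X(a) = 13/29 + a/58 (X(a) = (a + 26)/(-70 + 128) = (26 + a)/58 = (26 + a)*(1/58) = 13/29 + a/58)
(Z + L) + X(c) = (-28175 - 814) + (13/29 + (1/58)*(-93)) = -28989 + (13/29 - 93/58) = -28989 - 67/58 = -1681429/58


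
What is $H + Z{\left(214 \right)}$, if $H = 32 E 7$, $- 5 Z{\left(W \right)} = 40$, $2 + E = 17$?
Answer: $3352$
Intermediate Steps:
$E = 15$ ($E = -2 + 17 = 15$)
$Z{\left(W \right)} = -8$ ($Z{\left(W \right)} = \left(- \frac{1}{5}\right) 40 = -8$)
$H = 3360$ ($H = 32 \cdot 15 \cdot 7 = 480 \cdot 7 = 3360$)
$H + Z{\left(214 \right)} = 3360 - 8 = 3352$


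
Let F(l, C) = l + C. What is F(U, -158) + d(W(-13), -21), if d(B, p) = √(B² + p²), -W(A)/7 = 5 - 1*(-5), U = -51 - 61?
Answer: -270 + 7*√109 ≈ -196.92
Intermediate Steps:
U = -112
F(l, C) = C + l
W(A) = -70 (W(A) = -7*(5 - 1*(-5)) = -7*(5 + 5) = -7*10 = -70)
F(U, -158) + d(W(-13), -21) = (-158 - 112) + √((-70)² + (-21)²) = -270 + √(4900 + 441) = -270 + √5341 = -270 + 7*√109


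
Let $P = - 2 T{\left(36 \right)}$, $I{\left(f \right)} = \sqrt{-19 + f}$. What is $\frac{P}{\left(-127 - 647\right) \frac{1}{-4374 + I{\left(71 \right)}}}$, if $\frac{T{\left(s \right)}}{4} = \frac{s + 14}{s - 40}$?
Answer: $\frac{24300}{43} - \frac{100 \sqrt{13}}{387} \approx 564.18$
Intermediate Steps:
$T{\left(s \right)} = \frac{4 \left(14 + s\right)}{-40 + s}$ ($T{\left(s \right)} = 4 \frac{s + 14}{s - 40} = 4 \frac{14 + s}{-40 + s} = \frac{4 \left(14 + s\right)}{-40 + s}$)
$P = 100$ ($P = - 2 \frac{4 \left(14 + 36\right)}{-40 + 36} = - 2 \cdot 4 \frac{1}{-4} \cdot 50 = - 2 \cdot 4 \left(- \frac{1}{4}\right) 50 = \left(-2\right) \left(-50\right) = 100$)
$\frac{P}{\left(-127 - 647\right) \frac{1}{-4374 + I{\left(71 \right)}}} = \frac{100}{\left(-127 - 647\right) \frac{1}{-4374 + \sqrt{-19 + 71}}} = \frac{100}{\left(-774\right) \frac{1}{-4374 + \sqrt{52}}} = \frac{100}{\left(-774\right) \frac{1}{-4374 + 2 \sqrt{13}}} = 100 \left(\frac{243}{43} - \frac{\sqrt{13}}{387}\right) = \frac{24300}{43} - \frac{100 \sqrt{13}}{387}$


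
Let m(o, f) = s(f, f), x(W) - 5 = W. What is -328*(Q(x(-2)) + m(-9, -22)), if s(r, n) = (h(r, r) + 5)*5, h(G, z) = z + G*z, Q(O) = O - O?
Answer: -765880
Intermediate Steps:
x(W) = 5 + W
Q(O) = 0
s(r, n) = 25 + 5*r*(1 + r) (s(r, n) = (r*(1 + r) + 5)*5 = (5 + r*(1 + r))*5 = 25 + 5*r*(1 + r))
m(o, f) = 25 + 5*f*(1 + f)
-328*(Q(x(-2)) + m(-9, -22)) = -328*(0 + (25 + 5*(-22)*(1 - 22))) = -328*(0 + (25 + 5*(-22)*(-21))) = -328*(0 + (25 + 2310)) = -328*(0 + 2335) = -328*2335 = -765880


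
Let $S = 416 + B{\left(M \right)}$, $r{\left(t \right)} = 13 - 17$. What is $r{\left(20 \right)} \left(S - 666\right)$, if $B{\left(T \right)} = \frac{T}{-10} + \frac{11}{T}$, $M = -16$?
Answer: $\frac{19927}{20} \approx 996.35$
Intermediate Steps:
$r{\left(t \right)} = -4$ ($r{\left(t \right)} = 13 - 17 = -4$)
$B{\left(T \right)} = \frac{11}{T} - \frac{T}{10}$ ($B{\left(T \right)} = T \left(- \frac{1}{10}\right) + \frac{11}{T} = - \frac{T}{10} + \frac{11}{T} = \frac{11}{T} - \frac{T}{10}$)
$S = \frac{33353}{80}$ ($S = 416 + \left(\frac{11}{-16} - - \frac{8}{5}\right) = 416 + \left(11 \left(- \frac{1}{16}\right) + \frac{8}{5}\right) = 416 + \left(- \frac{11}{16} + \frac{8}{5}\right) = 416 + \frac{73}{80} = \frac{33353}{80} \approx 416.91$)
$r{\left(20 \right)} \left(S - 666\right) = - 4 \left(\frac{33353}{80} - 666\right) = \left(-4\right) \left(- \frac{19927}{80}\right) = \frac{19927}{20}$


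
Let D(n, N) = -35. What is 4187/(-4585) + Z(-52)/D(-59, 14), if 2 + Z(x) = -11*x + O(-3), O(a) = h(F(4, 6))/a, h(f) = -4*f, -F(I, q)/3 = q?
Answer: -75713/4585 ≈ -16.513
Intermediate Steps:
F(I, q) = -3*q
O(a) = 72/a (O(a) = (-(-12)*6)/a = (-4*(-18))/a = 72/a)
Z(x) = -26 - 11*x (Z(x) = -2 + (-11*x + 72/(-3)) = -2 + (-11*x + 72*(-⅓)) = -2 + (-11*x - 24) = -2 + (-24 - 11*x) = -26 - 11*x)
4187/(-4585) + Z(-52)/D(-59, 14) = 4187/(-4585) + (-26 - 11*(-52))/(-35) = 4187*(-1/4585) + (-26 + 572)*(-1/35) = -4187/4585 + 546*(-1/35) = -4187/4585 - 78/5 = -75713/4585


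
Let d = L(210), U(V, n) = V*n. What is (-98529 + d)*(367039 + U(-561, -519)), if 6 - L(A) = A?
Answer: -64985863134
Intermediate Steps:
L(A) = 6 - A
d = -204 (d = 6 - 1*210 = 6 - 210 = -204)
(-98529 + d)*(367039 + U(-561, -519)) = (-98529 - 204)*(367039 - 561*(-519)) = -98733*(367039 + 291159) = -98733*658198 = -64985863134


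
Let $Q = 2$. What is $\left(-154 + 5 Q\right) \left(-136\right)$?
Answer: $19584$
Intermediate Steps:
$\left(-154 + 5 Q\right) \left(-136\right) = \left(-154 + 5 \cdot 2\right) \left(-136\right) = \left(-154 + 10\right) \left(-136\right) = \left(-144\right) \left(-136\right) = 19584$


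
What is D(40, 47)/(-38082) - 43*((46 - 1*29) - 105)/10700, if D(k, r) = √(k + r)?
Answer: 946/2675 - √87/38082 ≈ 0.35340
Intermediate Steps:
D(40, 47)/(-38082) - 43*((46 - 1*29) - 105)/10700 = √(40 + 47)/(-38082) - 43*((46 - 1*29) - 105)/10700 = √87*(-1/38082) - 43*((46 - 29) - 105)*(1/10700) = -√87/38082 - 43*(17 - 105)*(1/10700) = -√87/38082 - 43*(-88)*(1/10700) = -√87/38082 + 3784*(1/10700) = -√87/38082 + 946/2675 = 946/2675 - √87/38082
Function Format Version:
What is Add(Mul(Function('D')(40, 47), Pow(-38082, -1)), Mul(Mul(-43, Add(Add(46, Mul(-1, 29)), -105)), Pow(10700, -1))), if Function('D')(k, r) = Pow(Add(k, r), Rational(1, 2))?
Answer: Add(Rational(946, 2675), Mul(Rational(-1, 38082), Pow(87, Rational(1, 2)))) ≈ 0.35340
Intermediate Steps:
Add(Mul(Function('D')(40, 47), Pow(-38082, -1)), Mul(Mul(-43, Add(Add(46, Mul(-1, 29)), -105)), Pow(10700, -1))) = Add(Mul(Pow(Add(40, 47), Rational(1, 2)), Pow(-38082, -1)), Mul(Mul(-43, Add(Add(46, Mul(-1, 29)), -105)), Pow(10700, -1))) = Add(Mul(Pow(87, Rational(1, 2)), Rational(-1, 38082)), Mul(Mul(-43, Add(Add(46, -29), -105)), Rational(1, 10700))) = Add(Mul(Rational(-1, 38082), Pow(87, Rational(1, 2))), Mul(Mul(-43, Add(17, -105)), Rational(1, 10700))) = Add(Mul(Rational(-1, 38082), Pow(87, Rational(1, 2))), Mul(Mul(-43, -88), Rational(1, 10700))) = Add(Mul(Rational(-1, 38082), Pow(87, Rational(1, 2))), Mul(3784, Rational(1, 10700))) = Add(Mul(Rational(-1, 38082), Pow(87, Rational(1, 2))), Rational(946, 2675)) = Add(Rational(946, 2675), Mul(Rational(-1, 38082), Pow(87, Rational(1, 2))))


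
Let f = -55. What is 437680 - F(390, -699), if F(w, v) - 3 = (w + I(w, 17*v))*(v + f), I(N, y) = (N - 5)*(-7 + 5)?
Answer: 151157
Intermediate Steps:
I(N, y) = 10 - 2*N (I(N, y) = (-5 + N)*(-2) = 10 - 2*N)
F(w, v) = 3 + (-55 + v)*(10 - w) (F(w, v) = 3 + (w + (10 - 2*w))*(v - 55) = 3 + (10 - w)*(-55 + v) = 3 + (-55 + v)*(10 - w))
437680 - F(390, -699) = 437680 - (-547 + 10*(-699) + 55*390 - 1*(-699)*390) = 437680 - (-547 - 6990 + 21450 + 272610) = 437680 - 1*286523 = 437680 - 286523 = 151157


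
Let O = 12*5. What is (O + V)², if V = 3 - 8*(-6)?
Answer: 12321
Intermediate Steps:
O = 60
V = 51 (V = 3 + 48 = 51)
(O + V)² = (60 + 51)² = 111² = 12321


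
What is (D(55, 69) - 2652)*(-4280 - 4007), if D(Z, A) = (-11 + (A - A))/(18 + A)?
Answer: 1912100945/87 ≈ 2.1978e+7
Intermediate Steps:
D(Z, A) = -11/(18 + A) (D(Z, A) = (-11 + 0)/(18 + A) = -11/(18 + A))
(D(55, 69) - 2652)*(-4280 - 4007) = (-11/(18 + 69) - 2652)*(-4280 - 4007) = (-11/87 - 2652)*(-8287) = -230735/87*(-8287) = 1912100945/87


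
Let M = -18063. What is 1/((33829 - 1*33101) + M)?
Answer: -1/17335 ≈ -5.7687e-5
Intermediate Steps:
1/((33829 - 1*33101) + M) = 1/((33829 - 1*33101) - 18063) = 1/((33829 - 33101) - 18063) = 1/(728 - 18063) = 1/(-17335) = -1/17335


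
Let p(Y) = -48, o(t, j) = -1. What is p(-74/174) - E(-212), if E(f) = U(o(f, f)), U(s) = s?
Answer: -47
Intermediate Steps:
E(f) = -1
p(-74/174) - E(-212) = -48 - 1*(-1) = -48 + 1 = -47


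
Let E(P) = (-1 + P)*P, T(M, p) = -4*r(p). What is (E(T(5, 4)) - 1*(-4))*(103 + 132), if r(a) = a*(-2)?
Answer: 234060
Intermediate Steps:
r(a) = -2*a
T(M, p) = 8*p (T(M, p) = -(-8)*p = 8*p)
E(P) = P*(-1 + P)
(E(T(5, 4)) - 1*(-4))*(103 + 132) = ((8*4)*(-1 + 8*4) - 1*(-4))*(103 + 132) = (32*(-1 + 32) + 4)*235 = (32*31 + 4)*235 = (992 + 4)*235 = 996*235 = 234060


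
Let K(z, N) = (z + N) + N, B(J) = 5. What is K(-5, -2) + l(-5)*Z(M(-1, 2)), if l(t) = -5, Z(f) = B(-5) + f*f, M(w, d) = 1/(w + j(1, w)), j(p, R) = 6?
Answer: -171/5 ≈ -34.200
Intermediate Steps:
K(z, N) = z + 2*N (K(z, N) = (N + z) + N = z + 2*N)
M(w, d) = 1/(6 + w) (M(w, d) = 1/(w + 6) = 1/(6 + w))
Z(f) = 5 + f² (Z(f) = 5 + f*f = 5 + f²)
K(-5, -2) + l(-5)*Z(M(-1, 2)) = (-5 + 2*(-2)) - 5*(5 + (1/(6 - 1))²) = (-5 - 4) - 5*(5 + (1/5)²) = -9 - 5*(5 + (⅕)²) = -9 - 5*(5 + 1/25) = -9 - 5*126/25 = -9 - 126/5 = -171/5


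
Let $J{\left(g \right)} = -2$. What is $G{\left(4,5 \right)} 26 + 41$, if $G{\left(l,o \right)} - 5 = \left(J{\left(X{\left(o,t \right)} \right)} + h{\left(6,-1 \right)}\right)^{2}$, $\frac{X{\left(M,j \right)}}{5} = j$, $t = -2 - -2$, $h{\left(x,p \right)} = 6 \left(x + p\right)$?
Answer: $20555$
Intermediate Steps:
$h{\left(x,p \right)} = 6 p + 6 x$ ($h{\left(x,p \right)} = 6 \left(p + x\right) = 6 p + 6 x$)
$t = 0$ ($t = -2 + 2 = 0$)
$X{\left(M,j \right)} = 5 j$
$G{\left(l,o \right)} = 789$ ($G{\left(l,o \right)} = 5 + \left(-2 + \left(6 \left(-1\right) + 6 \cdot 6\right)\right)^{2} = 5 + \left(-2 + \left(-6 + 36\right)\right)^{2} = 5 + \left(-2 + 30\right)^{2} = 5 + 28^{2} = 5 + 784 = 789$)
$G{\left(4,5 \right)} 26 + 41 = 789 \cdot 26 + 41 = 20514 + 41 = 20555$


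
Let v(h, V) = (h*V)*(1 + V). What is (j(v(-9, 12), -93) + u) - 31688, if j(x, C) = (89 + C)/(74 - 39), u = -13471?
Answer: -1580569/35 ≈ -45159.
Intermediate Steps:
v(h, V) = V*h*(1 + V) (v(h, V) = (V*h)*(1 + V) = V*h*(1 + V))
j(x, C) = 89/35 + C/35 (j(x, C) = (89 + C)/35 = (89 + C)*(1/35) = 89/35 + C/35)
(j(v(-9, 12), -93) + u) - 31688 = ((89/35 + (1/35)*(-93)) - 13471) - 31688 = ((89/35 - 93/35) - 13471) - 31688 = (-4/35 - 13471) - 31688 = -471489/35 - 31688 = -1580569/35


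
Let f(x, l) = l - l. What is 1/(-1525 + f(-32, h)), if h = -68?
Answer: -1/1525 ≈ -0.00065574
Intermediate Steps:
f(x, l) = 0
1/(-1525 + f(-32, h)) = 1/(-1525 + 0) = 1/(-1525) = -1/1525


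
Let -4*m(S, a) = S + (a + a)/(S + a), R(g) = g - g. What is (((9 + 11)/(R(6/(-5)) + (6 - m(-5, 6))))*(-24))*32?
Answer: -61440/31 ≈ -1981.9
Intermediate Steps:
R(g) = 0
m(S, a) = -S/4 - a/(2*(S + a)) (m(S, a) = -(S + (a + a)/(S + a))/4 = -(S + (2*a)/(S + a))/4 = -(S + 2*a/(S + a))/4 = -S/4 - a/(2*(S + a)))
(((9 + 11)/(R(6/(-5)) + (6 - m(-5, 6))))*(-24))*32 = (((9 + 11)/(0 + (6 - (-1*(-5)² - 2*6 - 1*(-5)*6)/(4*(-5 + 6)))))*(-24))*32 = ((20/(0 + (6 - (-1*25 - 12 + 30)/(4*1))))*(-24))*32 = ((20/(0 + (6 - (-25 - 12 + 30)/4)))*(-24))*32 = ((20/(0 + (6 - (-7)/4)))*(-24))*32 = ((20/(0 + (6 - 1*(-7/4))))*(-24))*32 = ((20/(0 + (6 + 7/4)))*(-24))*32 = ((20/(0 + 31/4))*(-24))*32 = ((20/(31/4))*(-24))*32 = ((20*(4/31))*(-24))*32 = ((80/31)*(-24))*32 = -1920/31*32 = -61440/31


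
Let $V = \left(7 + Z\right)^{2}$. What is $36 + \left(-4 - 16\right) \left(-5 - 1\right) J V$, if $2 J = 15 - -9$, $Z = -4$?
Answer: $12996$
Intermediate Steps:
$J = 12$ ($J = \frac{15 - -9}{2} = \frac{15 + 9}{2} = \frac{1}{2} \cdot 24 = 12$)
$V = 9$ ($V = \left(7 - 4\right)^{2} = 3^{2} = 9$)
$36 + \left(-4 - 16\right) \left(-5 - 1\right) J V = 36 + \left(-4 - 16\right) \left(-5 - 1\right) 12 \cdot 9 = 36 + \left(-4 - 16\right) \left(-6\right) 12 \cdot 9 = 36 + \left(-20\right) \left(-6\right) 12 \cdot 9 = 36 + 120 \cdot 12 \cdot 9 = 36 + 1440 \cdot 9 = 36 + 12960 = 12996$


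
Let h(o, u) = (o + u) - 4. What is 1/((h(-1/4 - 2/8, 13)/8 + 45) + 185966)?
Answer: 16/2976193 ≈ 5.3760e-6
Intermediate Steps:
h(o, u) = -4 + o + u
1/((h(-1/4 - 2/8, 13)/8 + 45) + 185966) = 1/(((-4 + (-1/4 - 2/8) + 13)/8 + 45) + 185966) = 1/(((-4 + (-1*1/4 - 2*1/8) + 13)/8 + 45) + 185966) = 1/(((-4 + (-1/4 - 1/4) + 13)/8 + 45) + 185966) = 1/(((-4 - 1/2 + 13)/8 + 45) + 185966) = 1/(((1/8)*(17/2) + 45) + 185966) = 1/((17/16 + 45) + 185966) = 1/(737/16 + 185966) = 1/(2976193/16) = 16/2976193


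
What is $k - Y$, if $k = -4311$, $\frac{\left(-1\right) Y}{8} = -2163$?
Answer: $-21615$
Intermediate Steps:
$Y = 17304$ ($Y = \left(-8\right) \left(-2163\right) = 17304$)
$k - Y = -4311 - 17304 = -21615$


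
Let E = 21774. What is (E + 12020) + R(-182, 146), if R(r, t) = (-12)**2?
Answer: 33938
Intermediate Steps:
R(r, t) = 144
(E + 12020) + R(-182, 146) = (21774 + 12020) + 144 = 33794 + 144 = 33938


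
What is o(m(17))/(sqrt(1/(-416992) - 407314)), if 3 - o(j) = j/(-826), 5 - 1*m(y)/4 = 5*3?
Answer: -4876*I*sqrt(4426544160842318)/70146678628957 ≈ -0.0046248*I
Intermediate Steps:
m(y) = -40 (m(y) = 20 - 20*3 = 20 - 4*15 = 20 - 60 = -40)
o(j) = 3 + j/826 (o(j) = 3 - j/(-826) = 3 - j*(-1)/826 = 3 - (-1)*j/826 = 3 + j/826)
o(m(17))/(sqrt(1/(-416992) - 407314)) = (3 + (1/826)*(-40))/(sqrt(1/(-416992) - 407314)) = (3 - 20/413)/(sqrt(-1/416992 - 407314)) = 1219/(413*(sqrt(-169846679489/416992))) = 1219/(413*((I*sqrt(4426544160842318)/104248))) = 1219*(-4*I*sqrt(4426544160842318)/169846679489)/413 = -4876*I*sqrt(4426544160842318)/70146678628957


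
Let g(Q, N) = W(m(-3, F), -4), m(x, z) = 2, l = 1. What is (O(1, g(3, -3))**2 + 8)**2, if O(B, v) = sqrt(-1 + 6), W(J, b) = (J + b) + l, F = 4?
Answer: 169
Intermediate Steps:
W(J, b) = 1 + J + b (W(J, b) = (J + b) + 1 = 1 + J + b)
g(Q, N) = -1 (g(Q, N) = 1 + 2 - 4 = -1)
O(B, v) = sqrt(5)
(O(1, g(3, -3))**2 + 8)**2 = ((sqrt(5))**2 + 8)**2 = (5 + 8)**2 = 13**2 = 169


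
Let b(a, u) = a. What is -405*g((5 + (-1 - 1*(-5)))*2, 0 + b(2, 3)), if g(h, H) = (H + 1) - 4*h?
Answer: 27945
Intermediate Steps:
g(h, H) = 1 + H - 4*h (g(h, H) = (1 + H) - 4*h = 1 + H - 4*h)
-405*g((5 + (-1 - 1*(-5)))*2, 0 + b(2, 3)) = -405*(1 + (0 + 2) - 4*(5 + (-1 - 1*(-5)))*2) = -405*(1 + 2 - 4*(5 + (-1 + 5))*2) = -405*(1 + 2 - 4*(5 + 4)*2) = -405*(1 + 2 - 36*2) = -405*(1 + 2 - 4*18) = -405*(1 + 2 - 72) = -405*(-69) = 27945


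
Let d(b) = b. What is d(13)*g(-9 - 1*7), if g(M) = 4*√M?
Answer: 208*I ≈ 208.0*I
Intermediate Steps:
d(13)*g(-9 - 1*7) = 13*(4*√(-9 - 1*7)) = 13*(4*√(-9 - 7)) = 13*(4*√(-16)) = 13*(4*(4*I)) = 13*(16*I) = 208*I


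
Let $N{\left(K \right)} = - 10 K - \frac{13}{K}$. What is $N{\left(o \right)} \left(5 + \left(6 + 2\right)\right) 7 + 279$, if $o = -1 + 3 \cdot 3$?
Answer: $- \frac{57191}{8} \approx -7148.9$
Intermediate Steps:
$o = 8$ ($o = -1 + 9 = 8$)
$N{\left(K \right)} = - \frac{13}{K} - 10 K$
$N{\left(o \right)} \left(5 + \left(6 + 2\right)\right) 7 + 279 = \left(- \frac{13}{8} - 80\right) \left(5 + \left(6 + 2\right)\right) 7 + 279 = \left(\left(-13\right) \frac{1}{8} - 80\right) \left(5 + 8\right) 7 + 279 = \left(- \frac{13}{8} - 80\right) 13 \cdot 7 + 279 = \left(- \frac{653}{8}\right) 91 + 279 = - \frac{59423}{8} + 279 = - \frac{57191}{8}$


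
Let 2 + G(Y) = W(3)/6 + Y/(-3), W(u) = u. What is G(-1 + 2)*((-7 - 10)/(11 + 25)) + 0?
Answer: 187/216 ≈ 0.86574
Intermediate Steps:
G(Y) = -3/2 - Y/3 (G(Y) = -2 + (3/6 + Y/(-3)) = -2 + (3*(⅙) + Y*(-⅓)) = -2 + (½ - Y/3) = -3/2 - Y/3)
G(-1 + 2)*((-7 - 10)/(11 + 25)) + 0 = (-3/2 - (-1 + 2)/3)*((-7 - 10)/(11 + 25)) + 0 = (-3/2 - ⅓*1)*(-17/36) + 0 = (-3/2 - ⅓)*(-17*1/36) + 0 = -11/6*(-17/36) + 0 = 187/216 + 0 = 187/216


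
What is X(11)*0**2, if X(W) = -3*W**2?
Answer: 0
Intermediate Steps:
X(11)*0**2 = -3*11**2*0**2 = -3*121*0 = -363*0 = 0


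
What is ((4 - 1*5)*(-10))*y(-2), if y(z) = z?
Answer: -20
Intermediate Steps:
((4 - 1*5)*(-10))*y(-2) = ((4 - 1*5)*(-10))*(-2) = ((4 - 5)*(-10))*(-2) = -1*(-10)*(-2) = 10*(-2) = -20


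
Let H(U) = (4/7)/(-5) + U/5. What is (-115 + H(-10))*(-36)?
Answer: 147564/35 ≈ 4216.1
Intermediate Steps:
H(U) = -4/35 + U/5 (H(U) = (4*(1/7))*(-1/5) + U*(1/5) = (4/7)*(-1/5) + U/5 = -4/35 + U/5)
(-115 + H(-10))*(-36) = (-115 + (-4/35 + (1/5)*(-10)))*(-36) = (-115 + (-4/35 - 2))*(-36) = (-115 - 74/35)*(-36) = -4099/35*(-36) = 147564/35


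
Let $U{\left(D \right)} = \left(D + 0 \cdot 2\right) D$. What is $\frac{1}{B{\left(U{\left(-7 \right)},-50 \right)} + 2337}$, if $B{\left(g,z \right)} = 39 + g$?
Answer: $\frac{1}{2425} \approx 0.00041237$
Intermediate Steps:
$U{\left(D \right)} = D^{2}$ ($U{\left(D \right)} = \left(D + 0\right) D = D D = D^{2}$)
$\frac{1}{B{\left(U{\left(-7 \right)},-50 \right)} + 2337} = \frac{1}{\left(39 + \left(-7\right)^{2}\right) + 2337} = \frac{1}{\left(39 + 49\right) + 2337} = \frac{1}{88 + 2337} = \frac{1}{2425}$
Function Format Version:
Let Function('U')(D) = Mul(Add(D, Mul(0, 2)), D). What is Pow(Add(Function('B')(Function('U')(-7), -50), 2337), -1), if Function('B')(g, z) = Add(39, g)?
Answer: Rational(1, 2425) ≈ 0.00041237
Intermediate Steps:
Function('U')(D) = Pow(D, 2) (Function('U')(D) = Mul(Add(D, 0), D) = Mul(D, D) = Pow(D, 2))
Pow(Add(Function('B')(Function('U')(-7), -50), 2337), -1) = Pow(Add(Add(39, Pow(-7, 2)), 2337), -1) = Pow(Add(Add(39, 49), 2337), -1) = Pow(Add(88, 2337), -1) = Pow(2425, -1) = Rational(1, 2425)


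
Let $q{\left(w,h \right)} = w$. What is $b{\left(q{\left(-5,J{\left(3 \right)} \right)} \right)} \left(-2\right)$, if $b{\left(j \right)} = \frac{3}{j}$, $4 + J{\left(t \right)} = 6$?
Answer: $\frac{6}{5} \approx 1.2$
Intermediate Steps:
$J{\left(t \right)} = 2$ ($J{\left(t \right)} = -4 + 6 = 2$)
$b{\left(q{\left(-5,J{\left(3 \right)} \right)} \right)} \left(-2\right) = \frac{3}{-5} \left(-2\right) = 3 \left(- \frac{1}{5}\right) \left(-2\right) = \left(- \frac{3}{5}\right) \left(-2\right) = \frac{6}{5}$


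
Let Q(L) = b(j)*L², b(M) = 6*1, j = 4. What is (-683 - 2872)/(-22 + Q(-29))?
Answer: -3555/5024 ≈ -0.70760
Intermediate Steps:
b(M) = 6
Q(L) = 6*L²
(-683 - 2872)/(-22 + Q(-29)) = (-683 - 2872)/(-22 + 6*(-29)²) = -3555/(-22 + 6*841) = -3555/(-22 + 5046) = -3555/5024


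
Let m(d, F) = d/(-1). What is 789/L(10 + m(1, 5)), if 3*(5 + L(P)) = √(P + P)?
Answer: -3945/23 - 789*√2/23 ≈ -220.04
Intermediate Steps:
m(d, F) = -d (m(d, F) = d*(-1) = -d)
L(P) = -5 + √2*√P/3 (L(P) = -5 + √(P + P)/3 = -5 + √(2*P)/3 = -5 + (√2*√P)/3 = -5 + √2*√P/3)
789/L(10 + m(1, 5)) = 789/(-5 + √2*√(10 - 1*1)/3) = 789/(-5 + √2*√(10 - 1)/3) = 789/(-5 + √2*√9/3) = 789/(-5 + (⅓)*√2*3) = 789/(-5 + √2)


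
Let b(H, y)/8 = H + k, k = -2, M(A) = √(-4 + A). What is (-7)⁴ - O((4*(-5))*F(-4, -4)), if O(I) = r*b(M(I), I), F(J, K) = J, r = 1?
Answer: 2417 - 16*√19 ≈ 2347.3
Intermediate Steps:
b(H, y) = -16 + 8*H (b(H, y) = 8*(H - 2) = 8*(-2 + H) = -16 + 8*H)
O(I) = -16 + 8*√(-4 + I) (O(I) = 1*(-16 + 8*√(-4 + I)) = -16 + 8*√(-4 + I))
(-7)⁴ - O((4*(-5))*F(-4, -4)) = (-7)⁴ - (-16 + 8*√(-4 + (4*(-5))*(-4))) = 2401 - (-16 + 8*√(-4 - 20*(-4))) = 2401 - (-16 + 8*√(-4 + 80)) = 2401 - (-16 + 8*√76) = 2401 - (-16 + 8*(2*√19)) = 2401 - (-16 + 16*√19) = 2401 + (16 - 16*√19) = 2417 - 16*√19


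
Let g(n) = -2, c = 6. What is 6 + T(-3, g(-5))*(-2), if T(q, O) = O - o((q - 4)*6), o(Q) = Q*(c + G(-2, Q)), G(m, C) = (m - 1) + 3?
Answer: -494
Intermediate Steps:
G(m, C) = 2 + m (G(m, C) = (-1 + m) + 3 = 2 + m)
o(Q) = 6*Q (o(Q) = Q*(6 + (2 - 2)) = Q*(6 + 0) = Q*6 = 6*Q)
T(q, O) = 144 + O - 36*q (T(q, O) = O - 6*(q - 4)*6 = O - 6*(-4 + q)*6 = O - 6*(-24 + 6*q) = O - (-144 + 36*q) = O + (144 - 36*q) = 144 + O - 36*q)
6 + T(-3, g(-5))*(-2) = 6 + (144 - 2 - 36*(-3))*(-2) = 6 + (144 - 2 + 108)*(-2) = 6 + 250*(-2) = 6 - 500 = -494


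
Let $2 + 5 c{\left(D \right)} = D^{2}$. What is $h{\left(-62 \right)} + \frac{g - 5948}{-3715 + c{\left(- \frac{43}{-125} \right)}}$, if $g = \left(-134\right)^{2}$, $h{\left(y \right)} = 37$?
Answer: $\frac{1225204339}{36282972} \approx 33.768$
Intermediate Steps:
$c{\left(D \right)} = - \frac{2}{5} + \frac{D^{2}}{5}$
$g = 17956$
$h{\left(-62 \right)} + \frac{g - 5948}{-3715 + c{\left(- \frac{43}{-125} \right)}} = 37 + \frac{17956 - 5948}{-3715 - \left(\frac{2}{5} - \frac{\left(- \frac{43}{-125}\right)^{2}}{5}\right)} = 37 + \frac{12008}{-3715 - \left(\frac{2}{5} - \frac{\left(\left(-43\right) \left(- \frac{1}{125}\right)\right)^{2}}{5}\right)} = 37 + \frac{12008}{-3715 - \left(\frac{2}{5} - \frac{\left(\frac{43}{125}\right)^{2}}{5}\right)} = 37 + \frac{12008}{-3715 + \left(- \frac{2}{5} + \frac{1}{5} \cdot \frac{1849}{15625}\right)} = 37 + \frac{12008}{-3715 + \left(- \frac{2}{5} + \frac{1849}{78125}\right)} = 37 + \frac{12008}{-3715 - \frac{29401}{78125}} = 37 + \frac{12008}{- \frac{290263776}{78125}} = 37 + 12008 \left(- \frac{78125}{290263776}\right) = 37 - \frac{117265625}{36282972} = \frac{1225204339}{36282972}$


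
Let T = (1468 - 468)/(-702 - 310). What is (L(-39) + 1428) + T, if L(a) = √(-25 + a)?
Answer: 361034/253 + 8*I ≈ 1427.0 + 8.0*I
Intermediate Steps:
T = -250/253 (T = 1000/(-1012) = 1000*(-1/1012) = -250/253 ≈ -0.98814)
(L(-39) + 1428) + T = (√(-25 - 39) + 1428) - 250/253 = (√(-64) + 1428) - 250/253 = (8*I + 1428) - 250/253 = (1428 + 8*I) - 250/253 = 361034/253 + 8*I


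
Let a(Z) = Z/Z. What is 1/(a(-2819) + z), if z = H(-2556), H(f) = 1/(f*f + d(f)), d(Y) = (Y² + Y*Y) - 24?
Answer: 19599384/19599385 ≈ 1.0000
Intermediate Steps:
d(Y) = -24 + 2*Y² (d(Y) = (Y² + Y²) - 24 = 2*Y² - 24 = -24 + 2*Y²)
a(Z) = 1
H(f) = 1/(-24 + 3*f²) (H(f) = 1/(f*f + (-24 + 2*f²)) = 1/(f² + (-24 + 2*f²)) = 1/(-24 + 3*f²))
z = 1/19599384 (z = 1/(3*(-8 + (-2556)²)) = 1/(3*(-8 + 6533136)) = (⅓)/6533128 = (⅓)*(1/6533128) = 1/19599384 ≈ 5.1022e-8)
1/(a(-2819) + z) = 1/(1 + 1/19599384) = 1/(19599385/19599384) = 19599384/19599385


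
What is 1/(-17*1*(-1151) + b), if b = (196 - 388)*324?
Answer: -1/42641 ≈ -2.3452e-5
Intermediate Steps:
b = -62208 (b = -192*324 = -62208)
1/(-17*1*(-1151) + b) = 1/(-17*1*(-1151) - 62208) = 1/(-17*(-1151) - 62208) = 1/(19567 - 62208) = 1/(-42641) = -1/42641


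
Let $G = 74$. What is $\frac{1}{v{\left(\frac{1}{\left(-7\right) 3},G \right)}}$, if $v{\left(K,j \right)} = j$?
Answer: $\frac{1}{74} \approx 0.013514$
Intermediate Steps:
$\frac{1}{v{\left(\frac{1}{\left(-7\right) 3},G \right)}} = \frac{1}{74}$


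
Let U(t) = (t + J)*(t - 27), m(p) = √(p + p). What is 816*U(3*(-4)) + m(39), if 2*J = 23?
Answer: 15912 + √78 ≈ 15921.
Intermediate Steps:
m(p) = √2*√p (m(p) = √(2*p) = √2*√p)
J = 23/2 (J = (½)*23 = 23/2 ≈ 11.500)
U(t) = (-27 + t)*(23/2 + t) (U(t) = (t + 23/2)*(t - 27) = (23/2 + t)*(-27 + t) = (-27 + t)*(23/2 + t))
816*U(3*(-4)) + m(39) = 816*(-621/2 + (3*(-4))² - 93*(-4)/2) + √2*√39 = 816*(-621/2 + (-12)² - 31/2*(-12)) + √78 = 816*(-621/2 + 144 + 186) + √78 = 816*(39/2) + √78 = 15912 + √78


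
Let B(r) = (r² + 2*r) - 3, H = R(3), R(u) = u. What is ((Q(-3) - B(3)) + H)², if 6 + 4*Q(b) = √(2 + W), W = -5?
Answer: (42 - I*√3)²/16 ≈ 110.06 - 9.0933*I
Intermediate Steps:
H = 3
B(r) = -3 + r² + 2*r
Q(b) = -3/2 + I*√3/4 (Q(b) = -3/2 + √(2 - 5)/4 = -3/2 + √(-3)/4 = -3/2 + (I*√3)/4 = -3/2 + I*√3/4)
((Q(-3) - B(3)) + H)² = (((-3/2 + I*√3/4) - (-3 + 3² + 2*3)) + 3)² = (((-3/2 + I*√3/4) - (-3 + 9 + 6)) + 3)² = (((-3/2 + I*√3/4) - 1*12) + 3)² = (((-3/2 + I*√3/4) - 12) + 3)² = ((-27/2 + I*√3/4) + 3)² = (-21/2 + I*√3/4)²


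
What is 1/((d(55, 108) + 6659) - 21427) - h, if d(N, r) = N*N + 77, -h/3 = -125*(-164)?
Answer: 717458999/11666 ≈ 61500.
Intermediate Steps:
h = -61500 (h = -(-375)*(-164) = -3*20500 = -61500)
d(N, r) = 77 + N² (d(N, r) = N² + 77 = 77 + N²)
1/((d(55, 108) + 6659) - 21427) - h = 1/(((77 + 55²) + 6659) - 21427) - 1*(-61500) = 1/(((77 + 3025) + 6659) - 21427) + 61500 = 1/((3102 + 6659) - 21427) + 61500 = 1/(9761 - 21427) + 61500 = 1/(-11666) + 61500 = -1/11666 + 61500 = 717458999/11666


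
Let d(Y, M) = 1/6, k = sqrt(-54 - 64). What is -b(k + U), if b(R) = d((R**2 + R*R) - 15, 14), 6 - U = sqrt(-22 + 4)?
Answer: -1/6 ≈ -0.16667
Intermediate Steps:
U = 6 - 3*I*sqrt(2) (U = 6 - sqrt(-22 + 4) = 6 - sqrt(-18) = 6 - 3*I*sqrt(2) ≈ 6.0 - 4.2426*I)
k = I*sqrt(118) (k = sqrt(-118) = I*sqrt(118) ≈ 10.863*I)
d(Y, M) = 1/6
b(R) = 1/6
-b(k + U) = -1*1/6 = -1/6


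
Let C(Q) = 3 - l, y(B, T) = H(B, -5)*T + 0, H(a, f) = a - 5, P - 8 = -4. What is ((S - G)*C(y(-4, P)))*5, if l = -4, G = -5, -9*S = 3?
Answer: 490/3 ≈ 163.33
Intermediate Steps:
P = 4 (P = 8 - 4 = 4)
S = -⅓ (S = -⅑*3 = -⅓ ≈ -0.33333)
H(a, f) = -5 + a
y(B, T) = T*(-5 + B) (y(B, T) = (-5 + B)*T + 0 = T*(-5 + B) + 0 = T*(-5 + B))
C(Q) = 7 (C(Q) = 3 - 1*(-4) = 3 + 4 = 7)
((S - G)*C(y(-4, P)))*5 = ((-⅓ - 1*(-5))*7)*5 = ((-⅓ + 5)*7)*5 = ((14/3)*7)*5 = (98/3)*5 = 490/3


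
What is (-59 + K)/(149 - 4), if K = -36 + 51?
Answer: -44/145 ≈ -0.30345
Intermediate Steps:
K = 15
(-59 + K)/(149 - 4) = (-59 + 15)/(149 - 4) = -44/145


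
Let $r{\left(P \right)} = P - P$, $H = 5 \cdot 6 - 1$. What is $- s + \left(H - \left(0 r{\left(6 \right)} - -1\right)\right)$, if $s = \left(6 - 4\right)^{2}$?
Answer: $24$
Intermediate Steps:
$H = 29$ ($H = 30 - 1 = 29$)
$r{\left(P \right)} = 0$
$s = 4$ ($s = 2^{2} = 4$)
$- s + \left(H - \left(0 r{\left(6 \right)} - -1\right)\right) = \left(-1\right) 4 + \left(29 - \left(0 \cdot 0 - -1\right)\right) = -4 + \left(29 - \left(0 + 1\right)\right) = -4 + \left(29 - 1\right) = -4 + 28 = 24$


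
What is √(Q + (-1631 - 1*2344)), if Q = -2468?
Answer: I*√6443 ≈ 80.268*I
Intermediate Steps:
√(Q + (-1631 - 1*2344)) = √(-2468 + (-1631 - 1*2344)) = √(-2468 + (-1631 - 2344)) = √(-2468 - 3975) = √(-6443) = I*√6443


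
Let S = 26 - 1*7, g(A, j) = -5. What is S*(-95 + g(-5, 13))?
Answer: -1900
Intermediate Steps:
S = 19 (S = 26 - 7 = 19)
S*(-95 + g(-5, 13)) = 19*(-95 - 5) = 19*(-100) = -1900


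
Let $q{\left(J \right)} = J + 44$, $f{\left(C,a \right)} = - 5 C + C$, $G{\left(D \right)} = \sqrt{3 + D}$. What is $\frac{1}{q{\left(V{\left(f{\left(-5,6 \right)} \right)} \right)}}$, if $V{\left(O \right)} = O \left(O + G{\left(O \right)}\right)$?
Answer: $\frac{111}{46984} - \frac{5 \sqrt{23}}{46984} \approx 0.0018521$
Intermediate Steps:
$f{\left(C,a \right)} = - 4 C$
$V{\left(O \right)} = O \left(O + \sqrt{3 + O}\right)$
$q{\left(J \right)} = 44 + J$
$\frac{1}{q{\left(V{\left(f{\left(-5,6 \right)} \right)} \right)}} = \frac{1}{44 + \left(-4\right) \left(-5\right) \left(\left(-4\right) \left(-5\right) + \sqrt{3 - -20}\right)} = \frac{1}{44 + 20 \left(20 + \sqrt{3 + 20}\right)} = \frac{1}{44 + 20 \left(20 + \sqrt{23}\right)} = \frac{1}{44 + \left(400 + 20 \sqrt{23}\right)} = \frac{1}{444 + 20 \sqrt{23}}$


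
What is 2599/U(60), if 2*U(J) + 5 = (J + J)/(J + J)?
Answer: -2599/2 ≈ -1299.5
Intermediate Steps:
U(J) = -2 (U(J) = -5/2 + ((J + J)/(J + J))/2 = -5/2 + ((2*J)/((2*J)))/2 = -5/2 + ((2*J)*(1/(2*J)))/2 = -5/2 + (½)*1 = -5/2 + ½ = -2)
2599/U(60) = 2599/(-2) = 2599*(-½) = -2599/2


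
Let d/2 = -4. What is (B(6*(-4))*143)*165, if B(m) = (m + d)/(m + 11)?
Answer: 58080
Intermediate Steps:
d = -8 (d = 2*(-4) = -8)
B(m) = (-8 + m)/(11 + m) (B(m) = (m - 8)/(m + 11) = (-8 + m)/(11 + m))
(B(6*(-4))*143)*165 = (((-8 + 6*(-4))/(11 + 6*(-4)))*143)*165 = (((-8 - 24)/(11 - 24))*143)*165 = ((-32/(-13))*143)*165 = (-1/13*(-32)*143)*165 = ((32/13)*143)*165 = 352*165 = 58080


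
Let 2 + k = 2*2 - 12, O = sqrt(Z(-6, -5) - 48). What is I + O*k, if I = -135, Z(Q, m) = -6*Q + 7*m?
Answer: -135 - 10*I*sqrt(47) ≈ -135.0 - 68.557*I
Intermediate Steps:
O = I*sqrt(47) (O = sqrt((-6*(-6) + 7*(-5)) - 48) = sqrt((36 - 35) - 48) = sqrt(1 - 48) = sqrt(-47) = I*sqrt(47) ≈ 6.8557*I)
k = -10 (k = -2 + (2*2 - 12) = -2 + (4 - 12) = -2 - 8 = -10)
I + O*k = -135 + (I*sqrt(47))*(-10) = -135 - 10*I*sqrt(47)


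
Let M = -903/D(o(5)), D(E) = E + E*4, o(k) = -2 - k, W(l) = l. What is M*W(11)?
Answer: 1419/5 ≈ 283.80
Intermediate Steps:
D(E) = 5*E (D(E) = E + 4*E = 5*E)
M = 129/5 (M = -903*1/(5*(-2 - 1*5)) = -903*1/(5*(-2 - 5)) = -903/(5*(-7)) = -903/(-35) = -903*(-1/35) = 129/5 ≈ 25.800)
M*W(11) = (129/5)*11 = 1419/5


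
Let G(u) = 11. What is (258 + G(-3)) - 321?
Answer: -52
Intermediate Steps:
(258 + G(-3)) - 321 = (258 + 11) - 321 = 269 - 321 = -52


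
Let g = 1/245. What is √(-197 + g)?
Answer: 2*I*√60330/35 ≈ 14.036*I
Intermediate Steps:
g = 1/245 ≈ 0.0040816
√(-197 + g) = √(-197 + 1/245) = √(-48264/245) = 2*I*√60330/35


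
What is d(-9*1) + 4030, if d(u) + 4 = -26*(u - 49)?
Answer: 5534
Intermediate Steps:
d(u) = 1270 - 26*u (d(u) = -4 - 26*(u - 49) = -4 - 26*(-49 + u) = -4 + (1274 - 26*u) = 1270 - 26*u)
d(-9*1) + 4030 = (1270 - (-234)) + 4030 = (1270 - 26*(-9)) + 4030 = (1270 + 234) + 4030 = 1504 + 4030 = 5534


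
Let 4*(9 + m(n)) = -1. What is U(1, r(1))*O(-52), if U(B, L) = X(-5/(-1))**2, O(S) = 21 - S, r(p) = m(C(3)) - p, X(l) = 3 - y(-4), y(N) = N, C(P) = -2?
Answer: 3577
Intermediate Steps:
m(n) = -37/4 (m(n) = -9 + (1/4)*(-1) = -9 - 1/4 = -37/4)
X(l) = 7 (X(l) = 3 - 1*(-4) = 3 + 4 = 7)
r(p) = -37/4 - p
U(B, L) = 49 (U(B, L) = 7**2 = 49)
U(1, r(1))*O(-52) = 49*(21 - 1*(-52)) = 49*(21 + 52) = 49*73 = 3577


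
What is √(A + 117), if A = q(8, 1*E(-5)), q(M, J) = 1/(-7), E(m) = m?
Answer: √5726/7 ≈ 10.810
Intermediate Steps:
q(M, J) = -⅐
A = -⅐ ≈ -0.14286
√(A + 117) = √(-⅐ + 117) = √(818/7) = √5726/7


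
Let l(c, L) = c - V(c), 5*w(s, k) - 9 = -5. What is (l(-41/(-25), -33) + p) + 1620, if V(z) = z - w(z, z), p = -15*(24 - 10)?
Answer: 7054/5 ≈ 1410.8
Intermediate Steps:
p = -210 (p = -15*14 = -210)
w(s, k) = ⅘ (w(s, k) = 9/5 + (⅕)*(-5) = 9/5 - 1 = ⅘)
V(z) = -⅘ + z (V(z) = z - 1*⅘ = z - ⅘ = -⅘ + z)
l(c, L) = ⅘ (l(c, L) = c - (-⅘ + c) = c + (⅘ - c) = ⅘)
(l(-41/(-25), -33) + p) + 1620 = (⅘ - 210) + 1620 = -1046/5 + 1620 = 7054/5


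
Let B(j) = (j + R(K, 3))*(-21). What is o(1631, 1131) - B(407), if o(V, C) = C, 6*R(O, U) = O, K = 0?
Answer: 9678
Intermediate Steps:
R(O, U) = O/6
B(j) = -21*j (B(j) = (j + (⅙)*0)*(-21) = (j + 0)*(-21) = j*(-21) = -21*j)
o(1631, 1131) - B(407) = 1131 - (-21)*407 = 1131 - 1*(-8547) = 1131 + 8547 = 9678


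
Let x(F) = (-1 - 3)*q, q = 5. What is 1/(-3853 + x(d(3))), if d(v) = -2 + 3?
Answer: -1/3873 ≈ -0.00025820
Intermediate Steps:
d(v) = 1
x(F) = -20 (x(F) = (-1 - 3)*5 = -4*5 = -20)
1/(-3853 + x(d(3))) = 1/(-3853 - 20) = 1/(-3873) = -1/3873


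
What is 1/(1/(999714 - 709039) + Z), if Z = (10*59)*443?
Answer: 290675/75973724751 ≈ 3.8260e-6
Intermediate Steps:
Z = 261370 (Z = 590*443 = 261370)
1/(1/(999714 - 709039) + Z) = 1/(1/(999714 - 709039) + 261370) = 1/(1/290675 + 261370) = 1/(75973724751/290675) = 290675/75973724751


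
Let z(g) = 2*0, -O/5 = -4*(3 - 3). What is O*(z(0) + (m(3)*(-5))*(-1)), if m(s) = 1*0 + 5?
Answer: 0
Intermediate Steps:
m(s) = 5 (m(s) = 0 + 5 = 5)
O = 0 (O = -(-20)*(3 - 3) = -(-20)*0 = -5*0 = 0)
z(g) = 0
O*(z(0) + (m(3)*(-5))*(-1)) = 0*(0 + (5*(-5))*(-1)) = 0*(0 - 25*(-1)) = 0*(0 + 25) = 0*25 = 0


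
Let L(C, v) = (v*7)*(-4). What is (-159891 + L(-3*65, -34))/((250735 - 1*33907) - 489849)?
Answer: 158939/273021 ≈ 0.58215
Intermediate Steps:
L(C, v) = -28*v (L(C, v) = (7*v)*(-4) = -28*v)
(-159891 + L(-3*65, -34))/((250735 - 1*33907) - 489849) = (-159891 - 28*(-34))/((250735 - 1*33907) - 489849) = (-159891 + 952)/((250735 - 33907) - 489849) = -158939/(216828 - 489849) = -158939/(-273021) = -158939*(-1/273021) = 158939/273021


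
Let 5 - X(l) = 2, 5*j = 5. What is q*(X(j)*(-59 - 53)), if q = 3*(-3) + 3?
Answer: 2016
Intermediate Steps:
j = 1 (j = (⅕)*5 = 1)
X(l) = 3 (X(l) = 5 - 1*2 = 5 - 2 = 3)
q = -6 (q = -9 + 3 = -6)
q*(X(j)*(-59 - 53)) = -18*(-59 - 53) = -18*(-112) = -6*(-336) = 2016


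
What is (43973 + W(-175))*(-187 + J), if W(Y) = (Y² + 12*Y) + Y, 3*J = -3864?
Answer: -106676425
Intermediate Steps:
J = -1288 (J = (⅓)*(-3864) = -1288)
W(Y) = Y² + 13*Y
(43973 + W(-175))*(-187 + J) = (43973 - 175*(13 - 175))*(-187 - 1288) = (43973 - 175*(-162))*(-1475) = (43973 + 28350)*(-1475) = 72323*(-1475) = -106676425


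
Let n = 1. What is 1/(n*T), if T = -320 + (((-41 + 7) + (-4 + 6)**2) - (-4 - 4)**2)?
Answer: -1/414 ≈ -0.0024155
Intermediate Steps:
T = -414 (T = -320 + ((-34 + 2**2) - 1*(-8)**2) = -320 + ((-34 + 4) - 1*64) = -320 + (-30 - 64) = -320 - 94 = -414)
1/(n*T) = 1/(1*(-414)) = 1/(-414) = -1/414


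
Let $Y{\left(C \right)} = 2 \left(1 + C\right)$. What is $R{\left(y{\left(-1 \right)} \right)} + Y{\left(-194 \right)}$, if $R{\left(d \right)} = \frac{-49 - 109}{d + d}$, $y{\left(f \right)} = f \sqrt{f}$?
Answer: $-386 - 79 i \approx -386.0 - 79.0 i$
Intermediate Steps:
$y{\left(f \right)} = f^{\frac{3}{2}}$
$Y{\left(C \right)} = 2 + 2 C$
$R{\left(d \right)} = - \frac{79}{d}$ ($R{\left(d \right)} = - \frac{158}{2 d} = - 158 \frac{1}{2 d} = - \frac{79}{d}$)
$R{\left(y{\left(-1 \right)} \right)} + Y{\left(-194 \right)} = - \frac{79}{\left(-1\right)^{\frac{3}{2}}} + \left(2 + 2 \left(-194\right)\right) = - \frac{79}{\left(-1\right) i} + \left(2 - 388\right) = - 79 i - 386 = -386 - 79 i$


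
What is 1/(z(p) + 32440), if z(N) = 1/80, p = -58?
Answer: 80/2595201 ≈ 3.0826e-5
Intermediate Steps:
z(N) = 1/80
1/(z(p) + 32440) = 1/(1/80 + 32440) = 1/(2595201/80) = 80/2595201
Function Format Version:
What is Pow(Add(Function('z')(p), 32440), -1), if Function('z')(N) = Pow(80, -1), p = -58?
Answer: Rational(80, 2595201) ≈ 3.0826e-5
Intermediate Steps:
Function('z')(N) = Rational(1, 80)
Pow(Add(Function('z')(p), 32440), -1) = Pow(Add(Rational(1, 80), 32440), -1) = Pow(Rational(2595201, 80), -1) = Rational(80, 2595201)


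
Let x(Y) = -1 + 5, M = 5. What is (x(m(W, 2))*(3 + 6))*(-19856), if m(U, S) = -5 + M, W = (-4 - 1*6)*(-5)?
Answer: -714816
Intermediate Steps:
W = 50 (W = (-4 - 6)*(-5) = -10*(-5) = 50)
m(U, S) = 0 (m(U, S) = -5 + 5 = 0)
x(Y) = 4
(x(m(W, 2))*(3 + 6))*(-19856) = (4*(3 + 6))*(-19856) = (4*9)*(-19856) = 36*(-19856) = -714816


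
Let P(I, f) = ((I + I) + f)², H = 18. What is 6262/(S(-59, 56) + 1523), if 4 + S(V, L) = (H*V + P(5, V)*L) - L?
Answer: 6262/134857 ≈ 0.046434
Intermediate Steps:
P(I, f) = (f + 2*I)² (P(I, f) = (2*I + f)² = (f + 2*I)²)
S(V, L) = -4 - L + 18*V + L*(10 + V)² (S(V, L) = -4 + ((18*V + (V + 2*5)²*L) - L) = -4 + ((18*V + (V + 10)²*L) - L) = -4 + ((18*V + (10 + V)²*L) - L) = -4 + ((18*V + L*(10 + V)²) - L) = -4 + (-L + 18*V + L*(10 + V)²) = -4 - L + 18*V + L*(10 + V)²)
6262/(S(-59, 56) + 1523) = 6262/((-4 - 1*56 + 18*(-59) + 56*(10 - 59)²) + 1523) = 6262/((-4 - 56 - 1062 + 56*(-49)²) + 1523) = 6262/((-4 - 56 - 1062 + 56*2401) + 1523) = 6262/((-4 - 56 - 1062 + 134456) + 1523) = 6262/(133334 + 1523) = 6262/134857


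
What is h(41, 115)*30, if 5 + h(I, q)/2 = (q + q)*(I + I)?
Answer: 1131300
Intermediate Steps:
h(I, q) = -10 + 8*I*q (h(I, q) = -10 + 2*((q + q)*(I + I)) = -10 + 2*((2*q)*(2*I)) = -10 + 2*(4*I*q) = -10 + 8*I*q)
h(41, 115)*30 = (-10 + 8*41*115)*30 = (-10 + 37720)*30 = 37710*30 = 1131300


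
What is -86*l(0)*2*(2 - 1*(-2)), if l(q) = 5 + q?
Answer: -3440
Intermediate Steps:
-86*l(0)*2*(2 - 1*(-2)) = -86*(5 + 0)*2*(2 - 1*(-2)) = -86*5*2*(2 + 2) = -860*4 = -86*40 = -3440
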